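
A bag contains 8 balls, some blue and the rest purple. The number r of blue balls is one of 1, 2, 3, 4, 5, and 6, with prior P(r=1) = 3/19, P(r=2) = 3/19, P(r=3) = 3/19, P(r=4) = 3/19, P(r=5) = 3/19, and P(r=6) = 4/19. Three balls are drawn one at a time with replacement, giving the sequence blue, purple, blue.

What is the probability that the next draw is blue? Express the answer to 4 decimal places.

For each hypothesis, P(data | H) works out to: P(data | r = 1) = (1/8)(7/8)(1/8) = 0.013672; P(data | r = 2) = (2/8)(6/8)(2/8) = 0.046875; P(data | r = 3) = (3/8)(5/8)(3/8) = 0.087891; P(data | r = 4) = (4/8)(4/8)(4/8) = 0.125; P(data | r = 5) = (5/8)(3/8)(5/8) = 0.14648; P(data | r = 6) = (6/8)(2/8)(6/8) = 0.14062.
Multiplying each by its prior: 3/19 · 0.013672 = 0.0021587, 3/19 · 0.046875 = 0.0074013, 3/19 · 0.087891 = 0.013877, 3/19 · 0.125 = 0.019737, 3/19 · 0.14648 = 0.023129, 4/19 · 0.14062 = 0.029605; summing to 0.095909.
Normalising, the posterior is P(r = 1 | data) = 0.022508, P(r = 2 | data) = 0.07717, P(r = 3 | data) = 0.14469, P(r = 4 | data) = 0.20579, P(r = 5 | data) = 0.24116, P(r = 6 | data) = 0.30868.
Averaging over the posterior, P(blue next | data) = (1/8)(0.022508) + (1/4)(0.07717) + (3/8)(0.14469) + (1/2)(0.20579) + (5/8)(0.24116) + (3/4)(0.30868) = 0.5615.

0.5615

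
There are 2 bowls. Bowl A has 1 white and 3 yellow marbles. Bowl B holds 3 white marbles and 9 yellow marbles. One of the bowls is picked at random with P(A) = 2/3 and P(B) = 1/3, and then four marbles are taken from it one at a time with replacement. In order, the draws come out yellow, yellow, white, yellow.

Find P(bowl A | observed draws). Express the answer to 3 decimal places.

0.667

Under each hypothesis, the probability of the observed sequence is: P(data | bowl A) = (3/4)(3/4)(1/4)(3/4) = 27/256; P(data | bowl B) = (9/12)(9/12)(3/12)(9/12) = 27/256.
Multiplying each by its prior: 2/3 · 27/256 = 9/128, 1/3 · 27/256 = 9/256; these sum to 27/256.
Hence P(bowl A | data) = (9/128) / (27/256) = 2/3.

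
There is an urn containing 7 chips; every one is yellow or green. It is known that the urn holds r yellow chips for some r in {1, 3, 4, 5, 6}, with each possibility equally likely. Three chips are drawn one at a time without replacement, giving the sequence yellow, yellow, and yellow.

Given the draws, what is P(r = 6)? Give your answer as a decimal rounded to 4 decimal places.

0.5714

Compute the likelihood of the observed sequence for each case: P(data | r = 1) = (1/7)(0/6) = 0; P(data | r = 3) = (3/7)(2/6)(1/5) = 1/35; P(data | r = 4) = (4/7)(3/6)(2/5) = 4/35; P(data | r = 5) = (5/7)(4/6)(3/5) = 2/7; P(data | r = 6) = (6/7)(5/6)(4/5) = 4/7.
Multiplying each by its prior: 1/5 · 0 = 0, 1/5 · 1/35 = 1/175, 1/5 · 4/35 = 4/175, 1/5 · 2/7 = 2/35, 1/5 · 4/7 = 4/35; with total 1/5.
Therefore the posterior P(r = 6 | data) = (4/35) / (1/5) = 4/7.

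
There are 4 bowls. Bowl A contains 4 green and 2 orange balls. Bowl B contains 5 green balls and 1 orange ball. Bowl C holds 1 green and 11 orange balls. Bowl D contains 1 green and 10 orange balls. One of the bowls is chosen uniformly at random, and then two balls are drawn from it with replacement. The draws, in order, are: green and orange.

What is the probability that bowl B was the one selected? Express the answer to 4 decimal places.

The likelihood of the observed sequence under each hypothesis: P(data | bowl A) = (4/6)(2/6) = 0.22222; P(data | bowl B) = (5/6)(1/6) = 0.13889; P(data | bowl C) = (1/12)(11/12) = 0.076389; P(data | bowl D) = (1/11)(10/11) = 0.082645.
Multiplying each by its prior: 1/4 · 0.22222 = 0.055556, 1/4 · 0.13889 = 0.034722, 1/4 · 0.076389 = 0.019097, 1/4 · 0.082645 = 0.020661; summing to 0.13004.
So P(bowl B | data) = (0.034722) / (0.13004) = 0.26702.

0.2670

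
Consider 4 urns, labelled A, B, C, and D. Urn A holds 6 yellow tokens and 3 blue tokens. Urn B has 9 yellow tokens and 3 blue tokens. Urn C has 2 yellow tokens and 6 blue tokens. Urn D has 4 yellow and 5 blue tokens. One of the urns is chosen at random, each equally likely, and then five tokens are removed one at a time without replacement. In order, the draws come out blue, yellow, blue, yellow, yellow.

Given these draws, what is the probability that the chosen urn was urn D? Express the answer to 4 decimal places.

0.2855

Under each hypothesis, the probability of the observed sequence is: P(data | urn A) = (3/9)(6/8)(2/7)(5/6)(4/5) = 0.047619; P(data | urn B) = (3/12)(9/11)(2/10)(8/9)(7/8) = 0.031818; P(data | urn C) = (6/8)(2/7)(5/6)(1/5)(0/4) = 0; P(data | urn D) = (5/9)(4/8)(4/7)(3/6)(2/5) = 0.031746.
Weighting by the prior gives 1/4 · 0.047619 = 0.011905, 1/4 · 0.031818 = 0.0079545, 1/4 · 0 = 0, 1/4 · 0.031746 = 0.0079365; these sum to 0.027796.
So P(urn D | data) = (0.0079365) / (0.027796) = 0.28553.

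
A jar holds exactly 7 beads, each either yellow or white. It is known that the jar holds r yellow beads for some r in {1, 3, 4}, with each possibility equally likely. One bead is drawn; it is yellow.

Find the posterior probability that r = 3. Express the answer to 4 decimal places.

0.3750

Under each hypothesis, the probability of this draw is: P(data | r = 1) = (1/7) = 1/7; P(data | r = 3) = (3/7) = 3/7; P(data | r = 4) = (4/7) = 4/7.
Multiplying each by its prior: 1/3 · 1/7 = 1/21, 1/3 · 3/7 = 1/7, 1/3 · 4/7 = 4/21; with total 8/21.
So P(r = 3 | data) = (1/7) / (8/21) = 3/8.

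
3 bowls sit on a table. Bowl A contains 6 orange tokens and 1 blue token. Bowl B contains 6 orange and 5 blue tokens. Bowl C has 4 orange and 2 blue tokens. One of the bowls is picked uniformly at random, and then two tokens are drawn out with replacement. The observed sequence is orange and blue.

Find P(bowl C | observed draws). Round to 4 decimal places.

Under each hypothesis, the probability of the observed sequence is: P(data | bowl A) = (6/7)(1/7) = 0.12245; P(data | bowl B) = (6/11)(5/11) = 0.24793; P(data | bowl C) = (4/6)(2/6) = 0.22222.
Multiplying each by its prior: 1/3 · 0.12245 = 0.040816, 1/3 · 0.24793 = 0.082645, 1/3 · 0.22222 = 0.074074; with total 0.19754.
So P(bowl C | data) = (0.074074) / (0.19754) = 0.37499.

0.3750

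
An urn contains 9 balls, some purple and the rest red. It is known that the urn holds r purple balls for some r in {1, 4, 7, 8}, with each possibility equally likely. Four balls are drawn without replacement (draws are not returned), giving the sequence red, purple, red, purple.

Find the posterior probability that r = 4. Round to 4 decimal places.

For each hypothesis, P(data | H) works out to: P(data | r = 1) = (8/9)(1/8)(7/7)(0/6) = 0; P(data | r = 4) = (5/9)(4/8)(4/7)(3/6) = 5/63; P(data | r = 7) = (2/9)(7/8)(1/7)(6/6) = 1/36; P(data | r = 8) = (1/9)(8/8)(0/7) = 0.
Multiplying each by its prior: 1/4 · 0 = 0, 1/4 · 5/63 = 5/252, 1/4 · 1/36 = 1/144, 1/4 · 0 = 0; summing to 3/112.
So P(r = 4 | data) = (5/252) / (3/112) = 20/27.

0.7407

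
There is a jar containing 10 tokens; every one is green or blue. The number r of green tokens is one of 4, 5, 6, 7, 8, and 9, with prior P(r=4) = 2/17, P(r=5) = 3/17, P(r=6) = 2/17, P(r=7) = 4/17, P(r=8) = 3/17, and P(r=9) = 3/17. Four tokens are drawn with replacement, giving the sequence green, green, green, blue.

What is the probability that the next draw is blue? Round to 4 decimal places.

The likelihood of the observed sequence under each hypothesis: P(data | r = 4) = (4/10)(4/10)(4/10)(6/10) = 0.0384; P(data | r = 5) = (5/10)(5/10)(5/10)(5/10) = 0.0625; P(data | r = 6) = (6/10)(6/10)(6/10)(4/10) = 0.0864; P(data | r = 7) = (7/10)(7/10)(7/10)(3/10) = 0.1029; P(data | r = 8) = (8/10)(8/10)(8/10)(2/10) = 0.1024; P(data | r = 9) = (9/10)(9/10)(9/10)(1/10) = 0.0729.
Multiplying each by its prior: 2/17 · 0.0384 = 0.0045176, 3/17 · 0.0625 = 0.011029, 2/17 · 0.0864 = 0.010165, 4/17 · 0.1029 = 0.024212, 3/17 · 0.1024 = 0.018071, 3/17 · 0.0729 = 0.012865; summing to 0.080859.
Normalising, the posterior is P(r = 4 | data) = 0.055871, P(r = 5 | data) = 0.1364, P(r = 6 | data) = 0.12571, P(r = 7 | data) = 0.29943, P(r = 8 | data) = 0.22348, P(r = 9 | data) = 0.1591.
Averaging over the posterior, P(blue next | data) = (3/5)(0.055871) + (1/2)(0.1364) + (2/5)(0.12571) + (3/10)(0.29943) + (1/5)(0.22348) + (1/10)(0.1591) = 0.30244.

0.3024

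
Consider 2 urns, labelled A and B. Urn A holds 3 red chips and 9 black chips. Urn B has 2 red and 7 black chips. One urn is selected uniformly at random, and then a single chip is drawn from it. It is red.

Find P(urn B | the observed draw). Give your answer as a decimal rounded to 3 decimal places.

0.471

Compute the likelihood of this draw for each case: P(data | urn A) = (3/12) = 1/4; P(data | urn B) = (2/9) = 2/9.
The prior-weighted likelihoods are 1/2 · 1/4 = 1/8, 1/2 · 2/9 = 1/9; summing to 17/72.
Therefore the posterior P(urn B | data) = (1/9) / (17/72) = 8/17.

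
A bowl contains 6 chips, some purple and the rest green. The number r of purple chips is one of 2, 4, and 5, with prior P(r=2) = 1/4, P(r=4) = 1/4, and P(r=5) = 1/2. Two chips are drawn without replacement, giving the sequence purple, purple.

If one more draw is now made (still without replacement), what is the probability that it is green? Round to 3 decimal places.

Under each hypothesis, the probability of the observed sequence is: P(data | r = 2) = (2/6)(1/5) = 1/15; P(data | r = 4) = (4/6)(3/5) = 2/5; P(data | r = 5) = (5/6)(4/5) = 2/3.
Multiplying each by its prior: 1/4 · 1/15 = 1/60, 1/4 · 2/5 = 1/10, 1/2 · 2/3 = 1/3; summing to 9/20.
Normalising, the posterior is P(r = 2 | data) = 1/27, P(r = 4 | data) = 2/9, P(r = 5 | data) = 20/27.
So P(green next | data) = Σ P(green next | H) P(H | data) = (1)(1/27) + (1/2)(2/9) + (1/4)(20/27) = 1/3.

0.333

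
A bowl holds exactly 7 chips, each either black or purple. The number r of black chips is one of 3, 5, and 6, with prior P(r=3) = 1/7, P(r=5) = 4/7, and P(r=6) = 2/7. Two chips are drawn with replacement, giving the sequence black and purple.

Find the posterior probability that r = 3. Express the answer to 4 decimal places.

0.1875

For each hypothesis, P(data | H) works out to: P(data | r = 3) = (3/7)(4/7) = 12/49; P(data | r = 5) = (5/7)(2/7) = 10/49; P(data | r = 6) = (6/7)(1/7) = 6/49.
Weighting by the prior gives 1/7 · 12/49 = 12/343, 4/7 · 10/49 = 40/343, 2/7 · 6/49 = 12/343; with total 64/343.
Hence P(r = 3 | data) = (12/343) / (64/343) = 3/16.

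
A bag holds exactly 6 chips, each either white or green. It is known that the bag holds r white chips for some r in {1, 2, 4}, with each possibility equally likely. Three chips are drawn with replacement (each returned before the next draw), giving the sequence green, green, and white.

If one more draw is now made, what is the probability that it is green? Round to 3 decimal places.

The likelihood of the observed sequence under each hypothesis: P(data | r = 1) = (5/6)(5/6)(1/6) = 25/216; P(data | r = 2) = (4/6)(4/6)(2/6) = 4/27; P(data | r = 4) = (2/6)(2/6)(4/6) = 2/27.
The prior-weighted likelihoods are 1/3 · 25/216 = 25/648, 1/3 · 4/27 = 4/81, 1/3 · 2/27 = 2/81; with total 73/648.
The posterior is then P(r = 1 | data) = 25/73, P(r = 2 | data) = 32/73, P(r = 4 | data) = 16/73.
So P(green next | data) = Σ P(green next | H) P(H | data) = (5/6)(25/73) + (2/3)(32/73) + (1/3)(16/73) = 95/146.

0.651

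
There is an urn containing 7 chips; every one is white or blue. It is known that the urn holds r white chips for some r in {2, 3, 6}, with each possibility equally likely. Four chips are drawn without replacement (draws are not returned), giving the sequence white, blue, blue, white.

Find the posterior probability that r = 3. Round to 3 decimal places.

0.643

Compute the likelihood of the observed sequence for each case: P(data | r = 2) = (2/7)(5/6)(4/5)(1/4) = 1/21; P(data | r = 3) = (3/7)(4/6)(3/5)(2/4) = 3/35; P(data | r = 6) = (6/7)(1/6)(0/5) = 0.
Weighting by the prior gives 1/3 · 1/21 = 1/63, 1/3 · 3/35 = 1/35, 1/3 · 0 = 0; with total 2/45.
By Bayes' rule, P(r = 3 | data) = (1/35) / (2/45) = 9/14.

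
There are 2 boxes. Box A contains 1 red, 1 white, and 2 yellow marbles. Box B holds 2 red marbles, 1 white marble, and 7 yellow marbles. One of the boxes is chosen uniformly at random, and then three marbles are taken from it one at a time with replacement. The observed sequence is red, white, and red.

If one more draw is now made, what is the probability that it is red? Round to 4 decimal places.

0.2398

Compute the likelihood of the observed sequence for each case: P(data | box A) = (1/4)(1/4)(1/4) = 0.015625; P(data | box B) = (2/10)(1/10)(2/10) = 0.004.
Multiplying each by its prior: 1/2 · 0.015625 = 0.0078125, 1/2 · 0.004 = 0.002; with total 0.0098125.
The posterior is then P(box A | data) = 0.79618, P(box B | data) = 0.20382.
So P(red next | data) = Σ P(red next | H) P(H | data) = (1/4)(0.79618) + (1/5)(0.20382) = 0.23981.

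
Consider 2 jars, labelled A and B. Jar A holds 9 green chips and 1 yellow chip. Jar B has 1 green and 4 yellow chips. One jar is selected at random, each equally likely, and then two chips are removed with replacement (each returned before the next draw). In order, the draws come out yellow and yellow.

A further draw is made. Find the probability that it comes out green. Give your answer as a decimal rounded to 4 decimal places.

0.2108

Under each hypothesis, the probability of the observed sequence is: P(data | jar A) = (1/10)(1/10) = 1/100; P(data | jar B) = (4/5)(4/5) = 16/25.
Weighting by the prior gives 1/2 · 1/100 = 1/200, 1/2 · 16/25 = 8/25; summing to 13/40.
Normalising, the posterior is P(jar A | data) = 1/65, P(jar B | data) = 64/65.
So P(green next | data) = Σ P(green next | H) P(H | data) = (9/10)(1/65) + (1/5)(64/65) = 137/650.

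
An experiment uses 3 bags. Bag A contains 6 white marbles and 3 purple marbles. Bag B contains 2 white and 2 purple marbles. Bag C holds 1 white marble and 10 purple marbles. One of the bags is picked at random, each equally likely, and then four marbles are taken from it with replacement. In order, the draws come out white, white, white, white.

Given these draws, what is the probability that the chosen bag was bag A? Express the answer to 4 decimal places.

For each hypothesis, P(data | H) works out to: P(data | bag A) = (6/9)(6/9)(6/9)(6/9) = 0.19753; P(data | bag B) = (2/4)(2/4)(2/4)(2/4) = 0.0625; P(data | bag C) = (1/11)(1/11)(1/11)(1/11) = 6.8301e-05.
Weighting by the prior gives 1/3 · 0.19753 = 0.065844, 1/3 · 0.0625 = 0.020833, 1/3 · 6.8301e-05 = 2.2767e-05; with total 0.0867.
Therefore the posterior P(bag A | data) = (0.065844) / (0.0867) = 0.75944.

0.7594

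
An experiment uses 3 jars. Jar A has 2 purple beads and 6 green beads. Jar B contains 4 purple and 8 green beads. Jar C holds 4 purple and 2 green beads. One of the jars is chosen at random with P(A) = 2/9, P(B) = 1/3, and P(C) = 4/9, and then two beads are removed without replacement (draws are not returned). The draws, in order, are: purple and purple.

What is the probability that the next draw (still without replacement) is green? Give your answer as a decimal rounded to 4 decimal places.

Compute the likelihood of the observed sequence for each case: P(data | jar A) = (2/8)(1/7) = 0.035714; P(data | jar B) = (4/12)(3/11) = 0.090909; P(data | jar C) = (4/6)(3/5) = 0.4.
Multiplying each by its prior: 2/9 · 0.035714 = 0.0079365, 1/3 · 0.090909 = 0.030303, 4/9 · 0.4 = 0.17778; summing to 0.21602.
Normalising, the posterior is P(jar A | data) = 0.03674, P(jar B | data) = 0.14028, P(jar C | data) = 0.82298.
So P(green next | data) = Σ P(green next | H) P(H | data) = (1)(0.03674) + (4/5)(0.14028) + (1/2)(0.82298) = 0.56045.

0.5605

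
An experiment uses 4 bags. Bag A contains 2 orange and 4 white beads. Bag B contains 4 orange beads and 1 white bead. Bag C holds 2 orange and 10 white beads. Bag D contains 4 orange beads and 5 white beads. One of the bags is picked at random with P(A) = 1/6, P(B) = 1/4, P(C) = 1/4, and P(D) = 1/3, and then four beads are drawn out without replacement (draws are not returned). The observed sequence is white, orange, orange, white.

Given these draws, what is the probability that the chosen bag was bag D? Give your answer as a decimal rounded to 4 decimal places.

Compute the likelihood of the observed sequence for each case: P(data | bag A) = (4/6)(2/5)(1/4)(3/3) = 0.066667; P(data | bag B) = (1/5)(4/4)(3/3)(0/2) = 0; P(data | bag C) = (10/12)(2/11)(1/10)(9/9) = 0.015152; P(data | bag D) = (5/9)(4/8)(3/7)(4/6) = 0.079365.
Multiplying each by its prior: 1/6 · 0.066667 = 0.011111, 1/4 · 0 = 0, 1/4 · 0.015152 = 0.0037879, 1/3 · 0.079365 = 0.026455; these sum to 0.041354.
Therefore the posterior P(bag D | data) = (0.026455) / (0.041354) = 0.63972.

0.6397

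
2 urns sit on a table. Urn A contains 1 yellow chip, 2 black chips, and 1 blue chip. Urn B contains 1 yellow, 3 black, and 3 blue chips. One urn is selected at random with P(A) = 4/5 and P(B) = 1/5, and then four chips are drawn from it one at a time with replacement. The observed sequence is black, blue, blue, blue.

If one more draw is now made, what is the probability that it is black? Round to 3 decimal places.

For each hypothesis, P(data | H) works out to: P(data | urn A) = (2/4)(1/4)(1/4)(1/4) = 0.0078125; P(data | urn B) = (3/7)(3/7)(3/7)(3/7) = 0.033736.
Multiplying each by its prior: 4/5 · 0.0078125 = 0.00625, 1/5 · 0.033736 = 0.0067472; summing to 0.012997.
Normalising, the posterior is P(urn A | data) = 0.48087, P(urn B | data) = 0.51913.
So P(black next | data) = Σ P(black next | H) P(H | data) = (1/2)(0.48087) + (3/7)(0.51913) = 0.46292.

0.463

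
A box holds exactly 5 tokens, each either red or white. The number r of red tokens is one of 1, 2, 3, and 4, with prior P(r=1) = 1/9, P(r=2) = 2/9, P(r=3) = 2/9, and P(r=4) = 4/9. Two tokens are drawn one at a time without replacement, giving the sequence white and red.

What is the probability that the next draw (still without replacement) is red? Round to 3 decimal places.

0.636

The likelihood of the observed sequence under each hypothesis: P(data | r = 1) = (4/5)(1/4) = 1/5; P(data | r = 2) = (3/5)(2/4) = 3/10; P(data | r = 3) = (2/5)(3/4) = 3/10; P(data | r = 4) = (1/5)(4/4) = 1/5.
Multiplying each by its prior: 1/9 · 1/5 = 1/45, 2/9 · 3/10 = 1/15, 2/9 · 3/10 = 1/15, 4/9 · 1/5 = 4/45; summing to 11/45.
Dividing through by the total gives posterior P(r = 1 | data) = 1/11, P(r = 2 | data) = 3/11, P(r = 3 | data) = 3/11, P(r = 4 | data) = 4/11.
So P(red next | data) = Σ P(red next | H) P(H | data) = (0)(1/11) + (1/3)(3/11) + (2/3)(3/11) + (1)(4/11) = 7/11.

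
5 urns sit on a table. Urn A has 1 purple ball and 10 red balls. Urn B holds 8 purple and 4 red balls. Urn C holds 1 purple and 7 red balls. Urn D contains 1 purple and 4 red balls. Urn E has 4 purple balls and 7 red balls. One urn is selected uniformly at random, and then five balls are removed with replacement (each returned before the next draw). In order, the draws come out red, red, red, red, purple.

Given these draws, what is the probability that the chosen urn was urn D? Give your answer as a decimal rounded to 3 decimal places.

0.287

For each hypothesis, P(data | H) works out to: P(data | urn A) = (10/11)(10/11)(10/11)(10/11)(1/11) = 0.062092; P(data | urn B) = (4/12)(4/12)(4/12)(4/12)(8/12) = 0.0082305; P(data | urn C) = (7/8)(7/8)(7/8)(7/8)(1/8) = 0.073273; P(data | urn D) = (4/5)(4/5)(4/5)(4/5)(1/5) = 0.08192; P(data | urn E) = (7/11)(7/11)(7/11)(7/11)(4/11) = 0.059633.
Multiplying each by its prior: 1/5 · 0.062092 = 0.012418, 1/5 · 0.0082305 = 0.0016461, 1/5 · 0.073273 = 0.014655, 1/5 · 0.08192 = 0.016384, 1/5 · 0.059633 = 0.011927; summing to 0.05703.
By Bayes' rule, P(urn D | data) = (0.016384) / (0.05703) = 0.28729.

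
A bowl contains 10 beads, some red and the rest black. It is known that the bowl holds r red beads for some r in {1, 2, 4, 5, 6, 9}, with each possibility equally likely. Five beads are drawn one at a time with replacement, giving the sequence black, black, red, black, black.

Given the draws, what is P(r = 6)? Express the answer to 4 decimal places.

0.0624

For each hypothesis, P(data | H) works out to: P(data | r = 1) = (9/10)(9/10)(1/10)(9/10)(9/10) = 0.06561; P(data | r = 2) = (8/10)(8/10)(2/10)(8/10)(8/10) = 0.08192; P(data | r = 4) = (6/10)(6/10)(4/10)(6/10)(6/10) = 0.05184; P(data | r = 5) = (5/10)(5/10)(5/10)(5/10)(5/10) = 0.03125; P(data | r = 6) = (4/10)(4/10)(6/10)(4/10)(4/10) = 0.01536; P(data | r = 9) = (1/10)(1/10)(9/10)(1/10)(1/10) = 9e-05.
The prior-weighted likelihoods are 1/6 · 0.06561 = 0.010935, 1/6 · 0.08192 = 0.013653, 1/6 · 0.05184 = 0.00864, 1/6 · 0.03125 = 0.0052083, 1/6 · 0.01536 = 0.00256, 1/6 · 9e-05 = 1.5e-05; these sum to 0.041012.
Therefore the posterior P(r = 6 | data) = (0.00256) / (0.041012) = 0.062421.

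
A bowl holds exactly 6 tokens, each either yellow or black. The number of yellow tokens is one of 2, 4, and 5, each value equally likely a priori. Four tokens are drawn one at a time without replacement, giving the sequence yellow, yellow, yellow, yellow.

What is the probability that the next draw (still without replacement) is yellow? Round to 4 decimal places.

For each hypothesis, P(data | H) works out to: P(data | r = 2) = (2/6)(1/5)(0/4) = 0; P(data | r = 4) = (4/6)(3/5)(2/4)(1/3) = 1/15; P(data | r = 5) = (5/6)(4/5)(3/4)(2/3) = 1/3.
Multiplying each by its prior: 1/3 · 0 = 0, 1/3 · 1/15 = 1/45, 1/3 · 1/3 = 1/9; with total 2/15.
Dividing through by the total gives posterior P(r = 2 | data) = 0, P(r = 4 | data) = 1/6, P(r = 5 | data) = 5/6.
The predictive probability is P(yellow next | data) = (0)(1/6) + (1/2)(5/6) = 5/12.

0.4167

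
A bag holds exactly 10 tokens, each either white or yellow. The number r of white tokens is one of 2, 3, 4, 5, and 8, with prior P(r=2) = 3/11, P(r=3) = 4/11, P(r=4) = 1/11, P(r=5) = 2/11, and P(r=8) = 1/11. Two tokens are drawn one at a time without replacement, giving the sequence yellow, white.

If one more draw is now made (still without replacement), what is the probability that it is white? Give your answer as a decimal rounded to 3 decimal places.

The likelihood of the observed sequence under each hypothesis: P(data | r = 2) = (8/10)(2/9) = 8/45; P(data | r = 3) = (7/10)(3/9) = 7/30; P(data | r = 4) = (6/10)(4/9) = 4/15; P(data | r = 5) = (5/10)(5/9) = 5/18; P(data | r = 8) = (2/10)(8/9) = 8/45.
Multiplying each by its prior: 3/11 · 8/45 = 8/165, 4/11 · 7/30 = 14/165, 1/11 · 4/15 = 4/165, 2/11 · 5/18 = 5/99, 1/11 · 8/45 = 8/495; with total 37/165.
Dividing through by the total gives posterior P(r = 2 | data) = 8/37, P(r = 3 | data) = 14/37, P(r = 4 | data) = 4/37, P(r = 5 | data) = 25/111, P(r = 8 | data) = 8/111.
So P(white next | data) = Σ P(white next | H) P(H | data) = (1/8)(8/37) + (1/4)(14/37) + (3/8)(4/37) + (1/2)(25/111) + (7/8)(8/111) = 25/74.

0.338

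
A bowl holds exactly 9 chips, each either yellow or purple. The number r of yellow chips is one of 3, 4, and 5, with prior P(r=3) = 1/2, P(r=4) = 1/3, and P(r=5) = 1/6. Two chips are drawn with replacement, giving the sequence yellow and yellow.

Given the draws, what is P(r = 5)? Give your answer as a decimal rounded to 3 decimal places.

For each hypothesis, P(data | H) works out to: P(data | r = 3) = (3/9)(3/9) = 1/9; P(data | r = 4) = (4/9)(4/9) = 16/81; P(data | r = 5) = (5/9)(5/9) = 25/81.
The prior-weighted likelihoods are 1/2 · 1/9 = 1/18, 1/3 · 16/81 = 16/243, 1/6 · 25/81 = 25/486; summing to 14/81.
So P(r = 5 | data) = (25/486) / (14/81) = 25/84.

0.298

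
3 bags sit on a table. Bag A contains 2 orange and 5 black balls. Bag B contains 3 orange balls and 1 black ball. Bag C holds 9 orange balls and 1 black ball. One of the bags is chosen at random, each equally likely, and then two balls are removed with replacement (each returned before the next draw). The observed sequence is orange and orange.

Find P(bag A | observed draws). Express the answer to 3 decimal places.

Compute the likelihood of the observed sequence for each case: P(data | bag A) = (2/7)(2/7) = 0.081633; P(data | bag B) = (3/4)(3/4) = 0.5625; P(data | bag C) = (9/10)(9/10) = 0.81.
Weighting by the prior gives 1/3 · 0.081633 = 0.027211, 1/3 · 0.5625 = 0.1875, 1/3 · 0.81 = 0.27; these sum to 0.48471.
So P(bag A | data) = (0.027211) / (0.48471) = 0.056138.

0.056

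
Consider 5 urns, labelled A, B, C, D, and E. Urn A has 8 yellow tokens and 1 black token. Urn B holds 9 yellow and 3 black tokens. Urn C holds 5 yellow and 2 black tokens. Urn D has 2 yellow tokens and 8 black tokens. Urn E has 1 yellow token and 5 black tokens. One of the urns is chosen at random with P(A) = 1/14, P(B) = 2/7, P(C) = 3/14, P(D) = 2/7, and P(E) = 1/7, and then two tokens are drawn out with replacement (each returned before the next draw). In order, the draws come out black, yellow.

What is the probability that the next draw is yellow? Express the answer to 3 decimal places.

0.530

For each hypothesis, P(data | H) works out to: P(data | urn A) = (1/9)(8/9) = 0.098765; P(data | urn B) = (3/12)(9/12) = 0.1875; P(data | urn C) = (2/7)(5/7) = 0.20408; P(data | urn D) = (8/10)(2/10) = 0.16; P(data | urn E) = (5/6)(1/6) = 0.13889.
Multiplying each by its prior: 1/14 · 0.098765 = 0.0070547, 2/7 · 0.1875 = 0.053571, 3/14 · 0.20408 = 0.043732, 2/7 · 0.16 = 0.045714, 1/7 · 0.13889 = 0.019841; these sum to 0.16991.
The posterior is then P(urn A | data) = 0.041519, P(urn B | data) = 0.31529, P(urn C | data) = 0.25738, P(urn D | data) = 0.26904, P(urn E | data) = 0.11677.
Averaging over the posterior, P(yellow next | data) = (8/9)(0.041519) + (3/4)(0.31529) + (5/7)(0.25738) + (1/5)(0.26904) + (1/6)(0.11677) = 0.53048.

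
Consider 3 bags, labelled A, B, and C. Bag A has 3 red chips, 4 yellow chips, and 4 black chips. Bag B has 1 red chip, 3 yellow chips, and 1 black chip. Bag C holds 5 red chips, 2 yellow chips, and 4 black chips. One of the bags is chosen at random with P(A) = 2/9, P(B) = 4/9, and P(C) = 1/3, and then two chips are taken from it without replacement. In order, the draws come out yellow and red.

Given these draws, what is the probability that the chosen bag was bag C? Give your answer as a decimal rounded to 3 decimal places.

For each hypothesis, P(data | H) works out to: P(data | bag A) = (4/11)(3/10) = 6/55; P(data | bag B) = (3/5)(1/4) = 3/20; P(data | bag C) = (2/11)(5/10) = 1/11.
Weighting by the prior gives 2/9 · 6/55 = 4/165, 4/9 · 3/20 = 1/15, 1/3 · 1/11 = 1/33; these sum to 4/33.
So P(bag C | data) = (1/33) / (4/33) = 1/4.

0.250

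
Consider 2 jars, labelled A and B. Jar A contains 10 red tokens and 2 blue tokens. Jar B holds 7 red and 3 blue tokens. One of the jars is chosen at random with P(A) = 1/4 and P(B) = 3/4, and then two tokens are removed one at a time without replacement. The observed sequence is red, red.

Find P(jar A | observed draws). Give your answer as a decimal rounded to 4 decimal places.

Compute the likelihood of the observed sequence for each case: P(data | jar A) = (10/12)(9/11) = 15/22; P(data | jar B) = (7/10)(6/9) = 7/15.
Multiplying each by its prior: 1/4 · 15/22 = 15/88, 3/4 · 7/15 = 7/20; with total 229/440.
So P(jar A | data) = (15/88) / (229/440) = 75/229.

0.3275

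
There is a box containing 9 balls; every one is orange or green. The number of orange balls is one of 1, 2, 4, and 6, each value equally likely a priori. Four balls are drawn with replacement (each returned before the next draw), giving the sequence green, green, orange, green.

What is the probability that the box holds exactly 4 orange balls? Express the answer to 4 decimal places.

For each hypothesis, P(data | H) works out to: P(data | r = 1) = (8/9)(8/9)(1/9)(8/9) = 0.078037; P(data | r = 2) = (7/9)(7/9)(2/9)(7/9) = 0.10456; P(data | r = 4) = (5/9)(5/9)(4/9)(5/9) = 0.076208; P(data | r = 6) = (3/9)(3/9)(6/9)(3/9) = 0.024691.
Multiplying each by its prior: 1/4 · 0.078037 = 0.019509, 1/4 · 0.10456 = 0.026139, 1/4 · 0.076208 = 0.019052, 1/4 · 0.024691 = 0.0061728; with total 0.070873.
Therefore the posterior P(r = 4 | data) = (0.019052) / (0.070873) = 0.26882.

0.2688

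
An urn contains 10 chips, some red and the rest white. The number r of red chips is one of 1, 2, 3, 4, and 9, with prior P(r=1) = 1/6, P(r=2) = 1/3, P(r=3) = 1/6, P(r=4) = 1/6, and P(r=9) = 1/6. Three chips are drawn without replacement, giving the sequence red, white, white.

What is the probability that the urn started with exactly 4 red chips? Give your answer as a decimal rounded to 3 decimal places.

For each hypothesis, P(data | H) works out to: P(data | r = 1) = (1/10)(9/9)(8/8) = 0.1; P(data | r = 2) = (2/10)(8/9)(7/8) = 0.15556; P(data | r = 3) = (3/10)(7/9)(6/8) = 0.175; P(data | r = 4) = (4/10)(6/9)(5/8) = 0.16667; P(data | r = 9) = (9/10)(1/9)(0/8) = 0.
Weighting by the prior gives 1/6 · 0.1 = 0.016667, 1/3 · 0.15556 = 0.051852, 1/6 · 0.175 = 0.029167, 1/6 · 0.16667 = 0.027778, 1/6 · 0 = 0; summing to 0.12546.
Hence P(r = 4 | data) = (0.027778) / (0.12546) = 0.2214.

0.221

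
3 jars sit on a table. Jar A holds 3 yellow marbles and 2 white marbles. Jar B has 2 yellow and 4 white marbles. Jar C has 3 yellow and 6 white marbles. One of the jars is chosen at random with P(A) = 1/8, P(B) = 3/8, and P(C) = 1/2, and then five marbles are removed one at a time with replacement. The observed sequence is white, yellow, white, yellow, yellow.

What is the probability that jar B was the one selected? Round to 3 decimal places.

Under each hypothesis, the probability of the observed sequence is: P(data | jar A) = (2/5)(3/5)(2/5)(3/5)(3/5) = 0.03456; P(data | jar B) = (4/6)(2/6)(4/6)(2/6)(2/6) = 0.016461; P(data | jar C) = (6/9)(3/9)(6/9)(3/9)(3/9) = 0.016461.
The prior-weighted likelihoods are 1/8 · 0.03456 = 0.00432, 3/8 · 0.016461 = 0.0061728, 1/2 · 0.016461 = 0.0082305; these sum to 0.018723.
So P(jar B | data) = (0.0061728) / (0.018723) = 0.32969.

0.330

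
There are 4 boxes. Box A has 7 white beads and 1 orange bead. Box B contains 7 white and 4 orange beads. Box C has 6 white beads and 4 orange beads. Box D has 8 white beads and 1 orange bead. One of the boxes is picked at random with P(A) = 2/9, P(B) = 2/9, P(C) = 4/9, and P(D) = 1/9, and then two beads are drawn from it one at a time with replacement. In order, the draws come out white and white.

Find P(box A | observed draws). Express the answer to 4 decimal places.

Compute the likelihood of the observed sequence for each case: P(data | box A) = (7/8)(7/8) = 0.76562; P(data | box B) = (7/11)(7/11) = 0.40496; P(data | box C) = (6/10)(6/10) = 0.36; P(data | box D) = (8/9)(8/9) = 0.79012.
Multiplying each by its prior: 2/9 · 0.76562 = 0.17014, 2/9 · 0.40496 = 0.089991, 4/9 · 0.36 = 0.16, 1/9 · 0.79012 = 0.087791; these sum to 0.50792.
So P(box A | data) = (0.17014) / (0.50792) = 0.33497.

0.3350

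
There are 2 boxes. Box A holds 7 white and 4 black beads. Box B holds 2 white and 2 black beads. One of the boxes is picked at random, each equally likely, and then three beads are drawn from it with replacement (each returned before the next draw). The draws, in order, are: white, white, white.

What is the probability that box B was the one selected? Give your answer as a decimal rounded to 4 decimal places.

The likelihood of the observed sequence under each hypothesis: P(data | box A) = (7/11)(7/11)(7/11) = 0.2577; P(data | box B) = (2/4)(2/4)(2/4) = 0.125.
Weighting by the prior gives 1/2 · 0.2577 = 0.12885, 1/2 · 0.125 = 0.0625; summing to 0.19135.
So P(box B | data) = (0.0625) / (0.19135) = 0.32663.

0.3266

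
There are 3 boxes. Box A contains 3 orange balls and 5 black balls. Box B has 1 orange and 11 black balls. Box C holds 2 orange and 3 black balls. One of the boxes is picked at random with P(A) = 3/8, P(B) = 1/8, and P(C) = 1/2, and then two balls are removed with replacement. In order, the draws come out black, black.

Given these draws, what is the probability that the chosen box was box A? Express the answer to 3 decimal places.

0.339

The likelihood of the observed sequence under each hypothesis: P(data | box A) = (5/8)(5/8) = 0.39062; P(data | box B) = (11/12)(11/12) = 0.84028; P(data | box C) = (3/5)(3/5) = 0.36.
The prior-weighted likelihoods are 3/8 · 0.39062 = 0.14648, 1/8 · 0.84028 = 0.10503, 1/2 · 0.36 = 0.18; with total 0.43152.
Hence P(box A | data) = (0.14648) / (0.43152) = 0.33946.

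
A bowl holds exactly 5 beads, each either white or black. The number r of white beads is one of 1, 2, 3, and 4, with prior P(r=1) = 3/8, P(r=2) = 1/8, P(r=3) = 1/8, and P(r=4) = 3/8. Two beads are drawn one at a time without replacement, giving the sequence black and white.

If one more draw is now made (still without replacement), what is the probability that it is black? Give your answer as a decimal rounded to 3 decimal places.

0.500

For each hypothesis, P(data | H) works out to: P(data | r = 1) = (4/5)(1/4) = 1/5; P(data | r = 2) = (3/5)(2/4) = 3/10; P(data | r = 3) = (2/5)(3/4) = 3/10; P(data | r = 4) = (1/5)(4/4) = 1/5.
The prior-weighted likelihoods are 3/8 · 1/5 = 3/40, 1/8 · 3/10 = 3/80, 1/8 · 3/10 = 3/80, 3/8 · 1/5 = 3/40; with total 9/40.
Normalising, the posterior is P(r = 1 | data) = 1/3, P(r = 2 | data) = 1/6, P(r = 3 | data) = 1/6, P(r = 4 | data) = 1/3.
The predictive probability is P(black next | data) = (1)(1/3) + (2/3)(1/6) + (1/3)(1/6) + (0)(1/3) = 1/2.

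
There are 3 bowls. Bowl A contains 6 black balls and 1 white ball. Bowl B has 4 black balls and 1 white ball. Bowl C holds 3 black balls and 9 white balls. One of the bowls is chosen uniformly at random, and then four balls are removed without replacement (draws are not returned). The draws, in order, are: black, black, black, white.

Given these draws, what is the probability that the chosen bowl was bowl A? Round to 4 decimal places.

0.4112

Compute the likelihood of the observed sequence for each case: P(data | bowl A) = (6/7)(5/6)(4/5)(1/4) = 1/7; P(data | bowl B) = (4/5)(3/4)(2/3)(1/2) = 1/5; P(data | bowl C) = (3/12)(2/11)(1/10)(9/9) = 1/220.
The prior-weighted likelihoods are 1/3 · 1/7 = 1/21, 1/3 · 1/5 = 1/15, 1/3 · 1/220 = 1/660; these sum to 107/924.
So P(bowl A | data) = (1/21) / (107/924) = 44/107.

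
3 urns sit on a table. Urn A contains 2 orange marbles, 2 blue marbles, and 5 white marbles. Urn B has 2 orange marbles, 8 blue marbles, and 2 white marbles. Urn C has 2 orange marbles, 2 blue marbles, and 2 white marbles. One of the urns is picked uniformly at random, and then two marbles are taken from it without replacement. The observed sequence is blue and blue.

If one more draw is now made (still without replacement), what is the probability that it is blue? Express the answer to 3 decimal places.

The likelihood of the observed sequence under each hypothesis: P(data | urn A) = (2/9)(1/8) = 0.027778; P(data | urn B) = (8/12)(7/11) = 0.42424; P(data | urn C) = (2/6)(1/5) = 0.066667.
The prior-weighted likelihoods are 1/3 · 0.027778 = 0.0092593, 1/3 · 0.42424 = 0.14141, 1/3 · 0.066667 = 0.022222; summing to 0.1729.
Dividing through by the total gives posterior P(urn A | data) = 0.053554, P(urn B | data) = 0.81792, P(urn C | data) = 0.12853.
So P(blue next | data) = Σ P(blue next | H) P(H | data) = (0)(0.053554) + (3/5)(0.81792) + (0)(0.12853) = 0.49075.

0.491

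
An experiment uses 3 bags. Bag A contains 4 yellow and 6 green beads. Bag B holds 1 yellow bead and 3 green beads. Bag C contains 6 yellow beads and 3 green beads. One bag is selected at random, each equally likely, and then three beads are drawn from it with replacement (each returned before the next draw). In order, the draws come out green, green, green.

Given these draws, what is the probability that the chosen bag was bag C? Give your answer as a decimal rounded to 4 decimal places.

0.0549

For each hypothesis, P(data | H) works out to: P(data | bag A) = (6/10)(6/10)(6/10) = 0.216; P(data | bag B) = (3/4)(3/4)(3/4) = 0.42188; P(data | bag C) = (3/9)(3/9)(3/9) = 0.037037.
The prior-weighted likelihoods are 1/3 · 0.216 = 0.072, 1/3 · 0.42188 = 0.14062, 1/3 · 0.037037 = 0.012346; summing to 0.22497.
Hence P(bag C | data) = (0.012346) / (0.22497) = 0.054877.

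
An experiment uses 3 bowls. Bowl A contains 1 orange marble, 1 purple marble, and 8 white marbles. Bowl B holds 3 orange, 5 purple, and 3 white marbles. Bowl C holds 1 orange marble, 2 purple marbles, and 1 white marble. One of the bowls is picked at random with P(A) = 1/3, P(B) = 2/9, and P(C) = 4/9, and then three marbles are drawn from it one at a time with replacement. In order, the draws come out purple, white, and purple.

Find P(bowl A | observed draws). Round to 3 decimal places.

0.062

Compute the likelihood of the observed sequence for each case: P(data | bowl A) = (1/10)(8/10)(1/10) = 0.008; P(data | bowl B) = (5/11)(3/11)(5/11) = 0.056349; P(data | bowl C) = (2/4)(1/4)(2/4) = 0.0625.
Multiplying each by its prior: 1/3 · 0.008 = 0.0026667, 2/9 · 0.056349 = 0.012522, 4/9 · 0.0625 = 0.027778; these sum to 0.042966.
Therefore the posterior P(bowl A | data) = (0.0026667) / (0.042966) = 0.062064.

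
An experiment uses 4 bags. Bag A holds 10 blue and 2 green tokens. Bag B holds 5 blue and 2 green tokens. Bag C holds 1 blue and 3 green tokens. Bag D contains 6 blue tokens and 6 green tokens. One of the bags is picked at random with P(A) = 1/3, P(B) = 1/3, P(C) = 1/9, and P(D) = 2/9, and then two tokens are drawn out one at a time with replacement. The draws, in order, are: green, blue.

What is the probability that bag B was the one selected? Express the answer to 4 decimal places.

0.3567

For each hypothesis, P(data | H) works out to: P(data | bag A) = (2/12)(10/12) = 0.13889; P(data | bag B) = (2/7)(5/7) = 0.20408; P(data | bag C) = (3/4)(1/4) = 0.1875; P(data | bag D) = (6/12)(6/12) = 0.25.
The prior-weighted likelihoods are 1/3 · 0.13889 = 0.046296, 1/3 · 0.20408 = 0.068027, 1/9 · 0.1875 = 0.020833, 2/9 · 0.25 = 0.055556; with total 0.19071.
So P(bag B | data) = (0.068027) / (0.19071) = 0.3567.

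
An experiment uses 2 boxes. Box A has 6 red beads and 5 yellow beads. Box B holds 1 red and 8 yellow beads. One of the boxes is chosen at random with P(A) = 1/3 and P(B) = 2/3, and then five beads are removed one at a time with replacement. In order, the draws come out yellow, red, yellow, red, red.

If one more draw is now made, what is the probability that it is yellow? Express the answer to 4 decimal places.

The likelihood of the observed sequence under each hypothesis: P(data | box A) = (5/11)(6/11)(5/11)(6/11)(6/11) = 0.03353; P(data | box B) = (8/9)(1/9)(8/9)(1/9)(1/9) = 0.0010838.
The prior-weighted likelihoods are 1/3 · 0.03353 = 0.011177, 2/3 · 0.0010838 = 0.00072256; these sum to 0.011899.
Normalising, the posterior is P(box A | data) = 0.93928, P(box B | data) = 0.060724.
So P(yellow next | data) = Σ P(yellow next | H) P(H | data) = (5/11)(0.93928) + (8/9)(0.060724) = 0.48092.

0.4809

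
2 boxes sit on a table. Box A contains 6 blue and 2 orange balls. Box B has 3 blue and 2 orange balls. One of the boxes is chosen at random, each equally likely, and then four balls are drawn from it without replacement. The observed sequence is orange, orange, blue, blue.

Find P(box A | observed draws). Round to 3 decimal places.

0.263

Compute the likelihood of the observed sequence for each case: P(data | box A) = (2/8)(1/7)(6/6)(5/5) = 1/28; P(data | box B) = (2/5)(1/4)(3/3)(2/2) = 1/10.
Weighting by the prior gives 1/2 · 1/28 = 1/56, 1/2 · 1/10 = 1/20; with total 19/280.
Hence P(box A | data) = (1/56) / (19/280) = 5/19.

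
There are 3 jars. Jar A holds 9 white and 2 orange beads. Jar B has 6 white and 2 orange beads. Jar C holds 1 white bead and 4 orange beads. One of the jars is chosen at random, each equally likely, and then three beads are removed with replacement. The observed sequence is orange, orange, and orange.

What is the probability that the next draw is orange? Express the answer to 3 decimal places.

Under each hypothesis, the probability of the observed sequence is: P(data | jar A) = (2/11)(2/11)(2/11) = 0.0060105; P(data | jar B) = (2/8)(2/8)(2/8) = 0.015625; P(data | jar C) = (4/5)(4/5)(4/5) = 0.512.
The prior-weighted likelihoods are 1/3 · 0.0060105 = 0.0020035, 1/3 · 0.015625 = 0.0052083, 1/3 · 0.512 = 0.17067; with total 0.17788.
Normalising, the posterior is P(jar A | data) = 0.011263, P(jar B | data) = 0.02928, P(jar C | data) = 0.95946.
The predictive probability is P(orange next | data) = (2/11)(0.011263) + (1/4)(0.02928) + (4/5)(0.95946) = 0.77693.

0.777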